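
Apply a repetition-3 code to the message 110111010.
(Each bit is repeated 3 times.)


Each bit -> 3 copies

111111000111111111000111000


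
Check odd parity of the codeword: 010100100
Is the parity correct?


Number of 1s: 3

Yes, parity is correct (3 ones)


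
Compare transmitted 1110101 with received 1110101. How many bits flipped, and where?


XOR: 0000000

0 errors (received matches sent)


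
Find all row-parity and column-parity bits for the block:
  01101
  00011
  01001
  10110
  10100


Row parities: 10010
Column parities: 00101

Row P: 10010, Col P: 00101, Corner: 0


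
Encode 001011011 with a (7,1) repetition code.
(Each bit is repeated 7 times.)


Each bit -> 7 copies

000000000000001111111000000011111111111111000000011111111111111


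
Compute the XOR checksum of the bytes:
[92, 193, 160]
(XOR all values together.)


XOR chain: 92 ^ 193 ^ 160 = 61

61


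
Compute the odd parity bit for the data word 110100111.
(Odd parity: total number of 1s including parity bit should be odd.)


Number of 1s in data: 6
Parity bit: 1

1


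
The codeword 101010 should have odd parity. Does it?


Number of 1s: 3

Yes, parity is correct (3 ones)


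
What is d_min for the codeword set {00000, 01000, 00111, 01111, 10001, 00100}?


Comparing all pairs, minimum distance: 1
Can detect 0 errors, correct 0 errors

1


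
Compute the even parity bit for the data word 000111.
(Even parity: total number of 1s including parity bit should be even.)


Number of 1s in data: 3
Parity bit: 1

1


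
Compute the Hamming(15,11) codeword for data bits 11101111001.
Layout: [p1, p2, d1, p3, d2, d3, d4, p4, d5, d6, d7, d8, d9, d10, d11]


Parity bits: p1=1, p2=1, p3=0, p4=1

111011011111001


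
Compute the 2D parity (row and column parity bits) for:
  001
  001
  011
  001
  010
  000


Row parities: 110110
Column parities: 000

Row P: 110110, Col P: 000, Corner: 0


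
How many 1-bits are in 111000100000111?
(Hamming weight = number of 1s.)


Counting 1s in 111000100000111

7


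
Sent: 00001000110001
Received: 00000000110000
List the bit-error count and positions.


XOR: 00001000000001

2 error(s) at position(s): 4, 13


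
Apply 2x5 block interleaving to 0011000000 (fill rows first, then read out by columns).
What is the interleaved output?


Matrix:
  00110
  00000
Read columns: 0000101000

0000101000


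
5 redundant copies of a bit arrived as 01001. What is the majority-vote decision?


Ones: 2 out of 5
Threshold: 3

0 (2/5 voted 1)


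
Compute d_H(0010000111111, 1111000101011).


XOR: 1101000010100
Count of 1s: 5

5


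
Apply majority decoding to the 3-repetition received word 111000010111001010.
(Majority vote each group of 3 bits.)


Groups: 111, 000, 010, 111, 001, 010
Majority votes: 100100

100100


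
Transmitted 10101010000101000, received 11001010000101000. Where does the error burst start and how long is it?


XOR: 01100000000000000

Burst at position 1, length 2


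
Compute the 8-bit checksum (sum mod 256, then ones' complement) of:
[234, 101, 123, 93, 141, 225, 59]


Sum = 976 mod 256 = 208
Complement = 47

47


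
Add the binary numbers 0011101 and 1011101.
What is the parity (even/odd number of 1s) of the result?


0011101 = 29
1011101 = 93
Sum = 122 = 1111010
1s count = 5

odd parity (5 ones in 1111010)


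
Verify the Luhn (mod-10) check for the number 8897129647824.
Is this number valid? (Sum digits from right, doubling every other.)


Luhn sum = 71
71 mod 10 = 1

Invalid (Luhn sum mod 10 = 1)


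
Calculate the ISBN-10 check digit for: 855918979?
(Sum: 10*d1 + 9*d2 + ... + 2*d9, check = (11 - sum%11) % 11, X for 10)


Weighted sum: 349
349 mod 11 = 8

Check digit: 3


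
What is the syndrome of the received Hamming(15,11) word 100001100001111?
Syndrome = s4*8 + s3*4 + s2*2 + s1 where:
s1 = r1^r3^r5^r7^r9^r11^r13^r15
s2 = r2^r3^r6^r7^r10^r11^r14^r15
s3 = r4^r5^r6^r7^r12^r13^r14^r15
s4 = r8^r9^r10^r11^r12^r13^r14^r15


s1=0, s2=0, s3=0, s4=0

Syndrome = 0 (no error)


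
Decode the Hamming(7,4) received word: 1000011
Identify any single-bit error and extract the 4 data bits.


Syndrome = 0: no error detected

Data: 0011 (no errors)


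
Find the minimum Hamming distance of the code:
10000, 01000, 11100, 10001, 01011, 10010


Comparing all pairs, minimum distance: 1
Can detect 0 errors, correct 0 errors

1


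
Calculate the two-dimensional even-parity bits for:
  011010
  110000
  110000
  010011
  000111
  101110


Row parities: 100110
Column parities: 100000

Row P: 100110, Col P: 100000, Corner: 1


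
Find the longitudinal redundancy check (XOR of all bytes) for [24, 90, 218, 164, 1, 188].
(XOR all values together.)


XOR chain: 24 ^ 90 ^ 218 ^ 164 ^ 1 ^ 188 = 129

129


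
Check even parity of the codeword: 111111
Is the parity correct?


Number of 1s: 6

Yes, parity is correct (6 ones)


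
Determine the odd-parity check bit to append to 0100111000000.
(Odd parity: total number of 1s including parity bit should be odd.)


Number of 1s in data: 4
Parity bit: 1

1


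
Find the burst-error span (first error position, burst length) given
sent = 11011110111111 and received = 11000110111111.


XOR: 00011000000000

Burst at position 3, length 2


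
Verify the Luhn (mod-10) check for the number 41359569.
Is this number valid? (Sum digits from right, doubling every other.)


Luhn sum = 46
46 mod 10 = 6

Invalid (Luhn sum mod 10 = 6)


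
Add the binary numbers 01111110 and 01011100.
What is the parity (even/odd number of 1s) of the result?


01111110 = 126
01011100 = 92
Sum = 218 = 11011010
1s count = 5

odd parity (5 ones in 11011010)


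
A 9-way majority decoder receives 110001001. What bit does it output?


Ones: 4 out of 9
Threshold: 5

0 (4/9 voted 1)


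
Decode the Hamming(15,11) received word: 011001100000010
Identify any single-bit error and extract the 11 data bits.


Syndrome = 14: error at position 14

Data: 10110000000 (corrected bit 14)


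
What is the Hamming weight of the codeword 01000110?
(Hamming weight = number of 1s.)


Counting 1s in 01000110

3


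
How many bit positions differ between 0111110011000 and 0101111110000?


XOR: 0010001101000
Count of 1s: 4

4


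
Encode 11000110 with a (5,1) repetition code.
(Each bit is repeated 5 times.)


Each bit -> 5 copies

1111111111000000000000000111111111100000


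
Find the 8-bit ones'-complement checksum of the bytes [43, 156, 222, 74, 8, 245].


Sum = 748 mod 256 = 236
Complement = 19

19


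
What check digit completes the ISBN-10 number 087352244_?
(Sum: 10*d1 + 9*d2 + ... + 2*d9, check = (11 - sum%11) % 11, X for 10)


Weighted sum: 217
217 mod 11 = 8

Check digit: 3


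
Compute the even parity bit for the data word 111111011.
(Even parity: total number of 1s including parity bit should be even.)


Number of 1s in data: 8
Parity bit: 0

0


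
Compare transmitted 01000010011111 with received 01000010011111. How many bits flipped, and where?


XOR: 00000000000000

0 errors (received matches sent)


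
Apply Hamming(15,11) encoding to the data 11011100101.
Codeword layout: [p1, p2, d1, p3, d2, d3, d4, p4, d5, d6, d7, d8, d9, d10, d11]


Parity bits: p1=0, p2=0, p3=0, p4=0

001010101100101


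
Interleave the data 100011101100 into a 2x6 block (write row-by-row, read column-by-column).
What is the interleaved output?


Matrix:
  100011
  101100
Read columns: 110001011010

110001011010


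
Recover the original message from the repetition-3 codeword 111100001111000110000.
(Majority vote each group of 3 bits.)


Groups: 111, 100, 001, 111, 000, 110, 000
Majority votes: 1001010

1001010


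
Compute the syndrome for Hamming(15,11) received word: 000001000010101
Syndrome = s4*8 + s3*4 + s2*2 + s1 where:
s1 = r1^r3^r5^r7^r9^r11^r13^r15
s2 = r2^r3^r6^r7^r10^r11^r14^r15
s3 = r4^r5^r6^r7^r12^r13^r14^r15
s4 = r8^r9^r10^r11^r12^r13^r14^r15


s1=1, s2=1, s3=1, s4=1

Syndrome = 15 (error at position 15)


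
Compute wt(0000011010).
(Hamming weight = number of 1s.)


Counting 1s in 0000011010

3


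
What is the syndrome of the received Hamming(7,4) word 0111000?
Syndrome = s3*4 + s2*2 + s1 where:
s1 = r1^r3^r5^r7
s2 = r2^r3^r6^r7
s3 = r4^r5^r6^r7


s1=1, s2=0, s3=1

Syndrome = 5 (error at position 5)


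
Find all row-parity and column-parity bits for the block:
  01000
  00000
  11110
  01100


Row parities: 1000
Column parities: 11010

Row P: 1000, Col P: 11010, Corner: 1


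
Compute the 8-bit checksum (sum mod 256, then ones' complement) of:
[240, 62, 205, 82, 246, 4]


Sum = 839 mod 256 = 71
Complement = 184

184


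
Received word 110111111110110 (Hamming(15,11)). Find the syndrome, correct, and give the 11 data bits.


Syndrome = 0: no error detected

Data: 01111110110 (no errors)


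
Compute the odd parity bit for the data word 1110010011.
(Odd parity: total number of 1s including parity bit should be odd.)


Number of 1s in data: 6
Parity bit: 1

1


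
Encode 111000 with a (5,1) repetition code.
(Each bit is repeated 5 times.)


Each bit -> 5 copies

111111111111111000000000000000


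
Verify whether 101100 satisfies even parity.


Number of 1s: 3

No, parity error (3 ones)


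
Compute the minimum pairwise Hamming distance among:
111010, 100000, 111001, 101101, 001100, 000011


Comparing all pairs, minimum distance: 2
Can detect 1 errors, correct 0 errors

2


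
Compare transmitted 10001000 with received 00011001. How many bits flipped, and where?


XOR: 10010001

3 error(s) at position(s): 0, 3, 7


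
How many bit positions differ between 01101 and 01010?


XOR: 00111
Count of 1s: 3

3


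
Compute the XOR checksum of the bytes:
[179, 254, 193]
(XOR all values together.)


XOR chain: 179 ^ 254 ^ 193 = 140

140


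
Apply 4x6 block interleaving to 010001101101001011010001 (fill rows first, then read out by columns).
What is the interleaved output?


Matrix:
  010001
  101101
  001011
  010001
Read columns: 010010010110010000101111

010010010110010000101111


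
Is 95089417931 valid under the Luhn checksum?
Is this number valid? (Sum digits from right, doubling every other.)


Luhn sum = 56
56 mod 10 = 6

Invalid (Luhn sum mod 10 = 6)


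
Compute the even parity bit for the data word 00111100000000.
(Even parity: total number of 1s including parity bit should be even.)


Number of 1s in data: 4
Parity bit: 0

0


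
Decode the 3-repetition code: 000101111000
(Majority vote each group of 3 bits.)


Groups: 000, 101, 111, 000
Majority votes: 0110

0110


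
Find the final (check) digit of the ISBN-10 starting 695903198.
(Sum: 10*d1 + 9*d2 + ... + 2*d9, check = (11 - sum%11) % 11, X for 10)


Weighted sum: 306
306 mod 11 = 9

Check digit: 2


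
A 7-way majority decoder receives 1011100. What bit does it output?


Ones: 4 out of 7
Threshold: 4

1 (4/7 voted 1)


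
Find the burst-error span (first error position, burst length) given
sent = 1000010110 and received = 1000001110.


XOR: 0000011000

Burst at position 5, length 2


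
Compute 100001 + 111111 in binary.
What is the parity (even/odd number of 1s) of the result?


100001 = 33
111111 = 63
Sum = 96 = 1100000
1s count = 2

even parity (2 ones in 1100000)


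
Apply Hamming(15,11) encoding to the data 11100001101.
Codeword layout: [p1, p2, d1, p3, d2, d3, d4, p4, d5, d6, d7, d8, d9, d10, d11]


Parity bits: p1=0, p2=1, p3=1, p4=1

011111010001101


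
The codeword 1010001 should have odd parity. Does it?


Number of 1s: 3

Yes, parity is correct (3 ones)


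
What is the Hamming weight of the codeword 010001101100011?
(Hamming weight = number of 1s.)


Counting 1s in 010001101100011

7


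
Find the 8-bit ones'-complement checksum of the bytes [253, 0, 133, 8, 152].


Sum = 546 mod 256 = 34
Complement = 221

221


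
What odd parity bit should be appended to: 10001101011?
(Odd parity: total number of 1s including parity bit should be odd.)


Number of 1s in data: 6
Parity bit: 1

1


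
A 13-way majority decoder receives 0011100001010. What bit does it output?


Ones: 5 out of 13
Threshold: 7

0 (5/13 voted 1)


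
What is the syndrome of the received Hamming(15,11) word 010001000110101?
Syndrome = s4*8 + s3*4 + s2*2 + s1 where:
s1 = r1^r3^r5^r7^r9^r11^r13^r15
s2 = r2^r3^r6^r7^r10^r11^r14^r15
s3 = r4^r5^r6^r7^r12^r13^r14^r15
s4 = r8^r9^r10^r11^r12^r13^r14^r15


s1=1, s2=1, s3=1, s4=0

Syndrome = 7 (error at position 7)


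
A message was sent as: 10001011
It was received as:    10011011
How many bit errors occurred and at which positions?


XOR: 00010000

1 error(s) at position(s): 3


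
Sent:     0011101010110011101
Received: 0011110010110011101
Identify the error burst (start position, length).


XOR: 0000011000000000000

Burst at position 5, length 2


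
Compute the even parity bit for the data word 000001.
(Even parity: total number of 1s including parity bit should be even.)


Number of 1s in data: 1
Parity bit: 1

1


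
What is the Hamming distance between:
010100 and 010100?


XOR: 000000
Count of 1s: 0

0


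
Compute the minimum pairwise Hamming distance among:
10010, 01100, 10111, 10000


Comparing all pairs, minimum distance: 1
Can detect 0 errors, correct 0 errors

1


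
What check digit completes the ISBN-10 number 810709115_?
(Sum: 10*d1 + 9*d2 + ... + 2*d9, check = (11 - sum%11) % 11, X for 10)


Weighted sum: 200
200 mod 11 = 2

Check digit: 9


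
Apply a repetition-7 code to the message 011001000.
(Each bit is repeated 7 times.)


Each bit -> 7 copies

000000011111111111111000000000000001111111000000000000000000000


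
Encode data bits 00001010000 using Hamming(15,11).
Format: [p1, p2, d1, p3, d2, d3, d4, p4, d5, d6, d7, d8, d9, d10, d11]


Parity bits: p1=0, p2=1, p3=0, p4=0

010000001010000


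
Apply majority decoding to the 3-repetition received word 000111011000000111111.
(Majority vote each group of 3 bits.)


Groups: 000, 111, 011, 000, 000, 111, 111
Majority votes: 0110011

0110011


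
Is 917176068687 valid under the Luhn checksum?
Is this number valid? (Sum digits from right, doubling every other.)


Luhn sum = 60
60 mod 10 = 0

Valid (Luhn sum mod 10 = 0)


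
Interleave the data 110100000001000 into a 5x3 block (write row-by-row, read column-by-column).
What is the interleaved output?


Matrix:
  110
  100
  000
  001
  000
Read columns: 110001000000010

110001000000010


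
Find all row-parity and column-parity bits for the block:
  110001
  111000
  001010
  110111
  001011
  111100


Row parities: 110110
Column parities: 000011

Row P: 110110, Col P: 000011, Corner: 0


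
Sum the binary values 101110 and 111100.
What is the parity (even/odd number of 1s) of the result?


101110 = 46
111100 = 60
Sum = 106 = 1101010
1s count = 4

even parity (4 ones in 1101010)


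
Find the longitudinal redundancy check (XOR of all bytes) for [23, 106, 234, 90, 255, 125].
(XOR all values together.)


XOR chain: 23 ^ 106 ^ 234 ^ 90 ^ 255 ^ 125 = 79

79


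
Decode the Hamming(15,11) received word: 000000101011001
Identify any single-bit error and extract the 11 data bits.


Syndrome = 6: error at position 6

Data: 00111011001 (corrected bit 6)


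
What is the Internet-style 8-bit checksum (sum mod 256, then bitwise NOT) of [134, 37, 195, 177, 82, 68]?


Sum = 693 mod 256 = 181
Complement = 74

74


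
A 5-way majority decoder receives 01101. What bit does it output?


Ones: 3 out of 5
Threshold: 3

1 (3/5 voted 1)


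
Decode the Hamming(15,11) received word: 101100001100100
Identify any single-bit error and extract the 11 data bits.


Syndrome = 8: error at position 8

Data: 10001100100 (corrected bit 8)


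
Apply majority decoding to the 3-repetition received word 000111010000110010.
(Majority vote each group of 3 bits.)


Groups: 000, 111, 010, 000, 110, 010
Majority votes: 010010

010010


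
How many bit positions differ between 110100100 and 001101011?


XOR: 111001111
Count of 1s: 7

7


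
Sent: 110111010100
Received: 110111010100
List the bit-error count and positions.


XOR: 000000000000

0 errors (received matches sent)


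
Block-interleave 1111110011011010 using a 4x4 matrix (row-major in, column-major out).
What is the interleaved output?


Matrix:
  1111
  1100
  1101
  1010
Read columns: 1111111010011010

1111111010011010


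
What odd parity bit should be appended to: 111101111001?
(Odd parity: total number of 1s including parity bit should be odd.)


Number of 1s in data: 9
Parity bit: 0

0


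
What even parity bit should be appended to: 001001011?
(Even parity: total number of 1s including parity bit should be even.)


Number of 1s in data: 4
Parity bit: 0

0


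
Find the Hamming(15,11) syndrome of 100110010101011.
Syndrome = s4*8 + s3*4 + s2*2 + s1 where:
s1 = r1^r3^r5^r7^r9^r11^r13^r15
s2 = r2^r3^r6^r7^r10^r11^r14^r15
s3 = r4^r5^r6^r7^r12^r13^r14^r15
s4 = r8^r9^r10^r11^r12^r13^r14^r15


s1=1, s2=1, s3=1, s4=1

Syndrome = 15 (error at position 15)


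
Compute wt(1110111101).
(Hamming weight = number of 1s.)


Counting 1s in 1110111101

8


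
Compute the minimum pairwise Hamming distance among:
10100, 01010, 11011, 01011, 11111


Comparing all pairs, minimum distance: 1
Can detect 0 errors, correct 0 errors

1


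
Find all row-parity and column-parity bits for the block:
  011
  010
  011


Row parities: 010
Column parities: 010

Row P: 010, Col P: 010, Corner: 1


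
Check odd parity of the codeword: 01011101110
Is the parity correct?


Number of 1s: 7

Yes, parity is correct (7 ones)


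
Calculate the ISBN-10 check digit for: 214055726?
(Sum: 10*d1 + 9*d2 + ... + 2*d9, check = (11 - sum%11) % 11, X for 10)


Weighted sum: 162
162 mod 11 = 8

Check digit: 3


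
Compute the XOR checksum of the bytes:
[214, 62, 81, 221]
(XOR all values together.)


XOR chain: 214 ^ 62 ^ 81 ^ 221 = 100

100


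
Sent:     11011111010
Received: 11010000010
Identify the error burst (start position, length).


XOR: 00001111000

Burst at position 4, length 4


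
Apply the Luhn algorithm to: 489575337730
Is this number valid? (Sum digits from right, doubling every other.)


Luhn sum = 67
67 mod 10 = 7

Invalid (Luhn sum mod 10 = 7)


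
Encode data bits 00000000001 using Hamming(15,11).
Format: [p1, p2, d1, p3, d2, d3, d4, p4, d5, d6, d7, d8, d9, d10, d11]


Parity bits: p1=1, p2=1, p3=1, p4=1

110100010000001


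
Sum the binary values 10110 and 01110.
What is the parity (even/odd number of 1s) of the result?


10110 = 22
01110 = 14
Sum = 36 = 100100
1s count = 2

even parity (2 ones in 100100)


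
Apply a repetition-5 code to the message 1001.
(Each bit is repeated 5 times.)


Each bit -> 5 copies

11111000000000011111


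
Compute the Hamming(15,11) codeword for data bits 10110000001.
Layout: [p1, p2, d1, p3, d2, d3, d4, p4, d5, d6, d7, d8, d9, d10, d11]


Parity bits: p1=1, p2=0, p3=1, p4=1

101101110000001


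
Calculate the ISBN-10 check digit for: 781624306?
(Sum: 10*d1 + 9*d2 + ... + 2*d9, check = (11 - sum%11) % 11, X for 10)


Weighted sum: 248
248 mod 11 = 6

Check digit: 5


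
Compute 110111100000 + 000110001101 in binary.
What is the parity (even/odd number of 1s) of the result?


110111100000 = 3552
000110001101 = 397
Sum = 3949 = 111101101101
1s count = 9

odd parity (9 ones in 111101101101)


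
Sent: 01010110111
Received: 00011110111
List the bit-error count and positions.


XOR: 01001000000

2 error(s) at position(s): 1, 4


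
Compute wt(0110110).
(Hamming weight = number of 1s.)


Counting 1s in 0110110

4


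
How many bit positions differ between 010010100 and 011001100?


XOR: 001011000
Count of 1s: 3

3


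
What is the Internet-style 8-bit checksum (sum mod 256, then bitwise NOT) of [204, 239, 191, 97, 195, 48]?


Sum = 974 mod 256 = 206
Complement = 49

49


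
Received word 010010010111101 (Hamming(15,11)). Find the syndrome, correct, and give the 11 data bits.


Syndrome = 0: no error detected

Data: 01000111101 (no errors)


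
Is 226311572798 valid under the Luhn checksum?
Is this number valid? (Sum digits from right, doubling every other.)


Luhn sum = 51
51 mod 10 = 1

Invalid (Luhn sum mod 10 = 1)


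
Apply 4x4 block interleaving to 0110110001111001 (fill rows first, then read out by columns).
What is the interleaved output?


Matrix:
  0110
  1100
  0111
  1001
Read columns: 0101111010100011

0101111010100011


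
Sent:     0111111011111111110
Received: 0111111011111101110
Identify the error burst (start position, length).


XOR: 0000000000000010000

Burst at position 14, length 1


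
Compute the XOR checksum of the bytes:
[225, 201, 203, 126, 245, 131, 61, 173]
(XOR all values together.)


XOR chain: 225 ^ 201 ^ 203 ^ 126 ^ 245 ^ 131 ^ 61 ^ 173 = 123

123


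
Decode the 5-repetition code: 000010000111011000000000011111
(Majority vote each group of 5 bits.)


Groups: 00001, 00001, 11011, 00000, 00000, 11111
Majority votes: 001001

001001


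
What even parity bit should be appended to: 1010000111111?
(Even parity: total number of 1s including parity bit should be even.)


Number of 1s in data: 8
Parity bit: 0

0


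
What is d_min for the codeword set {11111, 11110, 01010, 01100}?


Comparing all pairs, minimum distance: 1
Can detect 0 errors, correct 0 errors

1


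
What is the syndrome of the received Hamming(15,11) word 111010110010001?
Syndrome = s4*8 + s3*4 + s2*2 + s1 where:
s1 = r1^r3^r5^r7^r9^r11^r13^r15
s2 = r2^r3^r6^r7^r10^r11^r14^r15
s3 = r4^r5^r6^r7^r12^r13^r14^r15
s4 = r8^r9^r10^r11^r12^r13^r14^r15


s1=0, s2=1, s3=1, s4=1

Syndrome = 14 (error at position 14)


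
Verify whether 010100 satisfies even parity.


Number of 1s: 2

Yes, parity is correct (2 ones)


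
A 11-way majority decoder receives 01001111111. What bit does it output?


Ones: 8 out of 11
Threshold: 6

1 (8/11 voted 1)


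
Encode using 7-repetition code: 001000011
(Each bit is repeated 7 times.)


Each bit -> 7 copies

000000000000001111111000000000000000000000000000011111111111111


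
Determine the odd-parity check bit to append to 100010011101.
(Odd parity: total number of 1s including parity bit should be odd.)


Number of 1s in data: 6
Parity bit: 1

1


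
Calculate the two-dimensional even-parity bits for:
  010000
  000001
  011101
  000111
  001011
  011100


Row parities: 110111
Column parities: 011100

Row P: 110111, Col P: 011100, Corner: 1


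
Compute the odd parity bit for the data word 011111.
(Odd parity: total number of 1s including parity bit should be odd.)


Number of 1s in data: 5
Parity bit: 0

0


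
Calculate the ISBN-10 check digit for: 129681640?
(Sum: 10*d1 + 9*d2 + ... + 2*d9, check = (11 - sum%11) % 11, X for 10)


Weighted sum: 231
231 mod 11 = 0

Check digit: 0


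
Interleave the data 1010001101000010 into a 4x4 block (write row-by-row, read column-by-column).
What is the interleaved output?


Matrix:
  1010
  0011
  0100
  0010
Read columns: 1000001011010100

1000001011010100


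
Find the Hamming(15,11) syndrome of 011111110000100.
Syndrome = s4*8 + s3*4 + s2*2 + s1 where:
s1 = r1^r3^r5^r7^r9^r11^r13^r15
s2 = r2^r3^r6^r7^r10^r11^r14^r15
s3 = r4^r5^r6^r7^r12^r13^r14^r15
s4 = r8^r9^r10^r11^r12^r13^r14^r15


s1=0, s2=0, s3=1, s4=0

Syndrome = 4 (error at position 4)


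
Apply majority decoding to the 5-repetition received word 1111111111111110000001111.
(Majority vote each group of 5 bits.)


Groups: 11111, 11111, 11111, 00000, 01111
Majority votes: 11101

11101


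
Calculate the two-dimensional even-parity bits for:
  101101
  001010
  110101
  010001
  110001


Row parities: 00001
Column parities: 110010

Row P: 00001, Col P: 110010, Corner: 1


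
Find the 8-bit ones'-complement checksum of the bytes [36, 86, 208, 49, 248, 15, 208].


Sum = 850 mod 256 = 82
Complement = 173

173


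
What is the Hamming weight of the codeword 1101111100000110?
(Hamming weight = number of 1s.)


Counting 1s in 1101111100000110

9


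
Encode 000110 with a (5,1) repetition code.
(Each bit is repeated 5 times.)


Each bit -> 5 copies

000000000000000111111111100000


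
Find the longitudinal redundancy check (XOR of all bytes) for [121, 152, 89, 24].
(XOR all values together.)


XOR chain: 121 ^ 152 ^ 89 ^ 24 = 160

160


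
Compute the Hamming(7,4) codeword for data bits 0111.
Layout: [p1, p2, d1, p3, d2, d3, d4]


Parity bits: p1=0, p2=0, p3=1

0001111


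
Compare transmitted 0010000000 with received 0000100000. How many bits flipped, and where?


XOR: 0010100000

2 error(s) at position(s): 2, 4


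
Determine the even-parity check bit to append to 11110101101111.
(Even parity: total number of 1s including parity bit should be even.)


Number of 1s in data: 11
Parity bit: 1

1


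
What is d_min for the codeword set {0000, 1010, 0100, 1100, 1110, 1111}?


Comparing all pairs, minimum distance: 1
Can detect 0 errors, correct 0 errors

1


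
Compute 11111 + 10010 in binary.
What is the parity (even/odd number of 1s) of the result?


11111 = 31
10010 = 18
Sum = 49 = 110001
1s count = 3

odd parity (3 ones in 110001)


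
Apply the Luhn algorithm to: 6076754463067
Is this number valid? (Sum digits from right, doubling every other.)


Luhn sum = 58
58 mod 10 = 8

Invalid (Luhn sum mod 10 = 8)


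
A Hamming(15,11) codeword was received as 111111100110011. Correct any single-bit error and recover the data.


Syndrome = 0: no error detected

Data: 11110110011 (no errors)


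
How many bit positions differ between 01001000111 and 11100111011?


XOR: 10101111100
Count of 1s: 7

7


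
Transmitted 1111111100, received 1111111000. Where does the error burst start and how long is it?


XOR: 0000000100

Burst at position 7, length 1


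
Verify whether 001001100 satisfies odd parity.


Number of 1s: 3

Yes, parity is correct (3 ones)


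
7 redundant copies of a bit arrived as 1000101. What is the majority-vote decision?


Ones: 3 out of 7
Threshold: 4

0 (3/7 voted 1)


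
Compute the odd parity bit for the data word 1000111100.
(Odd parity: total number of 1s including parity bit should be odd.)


Number of 1s in data: 5
Parity bit: 0

0


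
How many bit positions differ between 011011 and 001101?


XOR: 010110
Count of 1s: 3

3


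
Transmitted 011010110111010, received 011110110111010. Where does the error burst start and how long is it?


XOR: 000100000000000

Burst at position 3, length 1


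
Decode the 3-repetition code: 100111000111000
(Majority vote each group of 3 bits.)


Groups: 100, 111, 000, 111, 000
Majority votes: 01010

01010


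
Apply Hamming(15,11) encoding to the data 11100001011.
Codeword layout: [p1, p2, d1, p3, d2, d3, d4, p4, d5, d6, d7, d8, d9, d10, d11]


Parity bits: p1=1, p2=0, p3=1, p4=1

101111010001011


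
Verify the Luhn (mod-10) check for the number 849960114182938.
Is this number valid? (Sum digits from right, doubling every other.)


Luhn sum = 84
84 mod 10 = 4

Invalid (Luhn sum mod 10 = 4)


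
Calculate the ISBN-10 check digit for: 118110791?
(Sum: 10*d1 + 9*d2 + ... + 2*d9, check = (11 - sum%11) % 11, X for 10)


Weighted sum: 153
153 mod 11 = 10

Check digit: 1


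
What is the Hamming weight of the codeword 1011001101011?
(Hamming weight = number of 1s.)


Counting 1s in 1011001101011

8


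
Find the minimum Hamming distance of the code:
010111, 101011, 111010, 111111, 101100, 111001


Comparing all pairs, minimum distance: 2
Can detect 1 errors, correct 0 errors

2


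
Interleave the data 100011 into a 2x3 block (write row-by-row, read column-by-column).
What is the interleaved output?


Matrix:
  100
  011
Read columns: 100101

100101


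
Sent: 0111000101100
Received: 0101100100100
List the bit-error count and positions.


XOR: 0010100001000

3 error(s) at position(s): 2, 4, 9


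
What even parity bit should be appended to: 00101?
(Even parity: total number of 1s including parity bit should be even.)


Number of 1s in data: 2
Parity bit: 0

0


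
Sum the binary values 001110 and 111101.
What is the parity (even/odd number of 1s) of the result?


001110 = 14
111101 = 61
Sum = 75 = 1001011
1s count = 4

even parity (4 ones in 1001011)


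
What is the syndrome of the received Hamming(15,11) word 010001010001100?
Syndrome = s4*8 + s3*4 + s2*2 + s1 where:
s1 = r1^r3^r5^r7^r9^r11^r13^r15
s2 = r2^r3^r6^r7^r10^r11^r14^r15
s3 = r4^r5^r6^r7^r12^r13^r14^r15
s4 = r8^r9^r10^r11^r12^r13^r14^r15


s1=1, s2=0, s3=1, s4=1

Syndrome = 13 (error at position 13)


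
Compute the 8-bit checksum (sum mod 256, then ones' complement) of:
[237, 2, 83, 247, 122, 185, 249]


Sum = 1125 mod 256 = 101
Complement = 154

154


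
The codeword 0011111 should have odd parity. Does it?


Number of 1s: 5

Yes, parity is correct (5 ones)


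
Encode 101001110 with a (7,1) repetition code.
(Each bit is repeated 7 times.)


Each bit -> 7 copies

111111100000001111111000000000000001111111111111111111110000000


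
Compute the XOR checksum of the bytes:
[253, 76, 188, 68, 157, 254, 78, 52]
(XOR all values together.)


XOR chain: 253 ^ 76 ^ 188 ^ 68 ^ 157 ^ 254 ^ 78 ^ 52 = 80

80


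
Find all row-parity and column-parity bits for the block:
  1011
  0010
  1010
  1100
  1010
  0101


Row parities: 110000
Column parities: 0000

Row P: 110000, Col P: 0000, Corner: 0


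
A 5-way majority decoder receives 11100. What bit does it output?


Ones: 3 out of 5
Threshold: 3

1 (3/5 voted 1)


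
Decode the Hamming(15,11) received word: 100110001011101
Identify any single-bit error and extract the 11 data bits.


Syndrome = 12: error at position 12

Data: 01001010101 (corrected bit 12)


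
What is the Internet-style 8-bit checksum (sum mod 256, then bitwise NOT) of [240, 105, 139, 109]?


Sum = 593 mod 256 = 81
Complement = 174

174


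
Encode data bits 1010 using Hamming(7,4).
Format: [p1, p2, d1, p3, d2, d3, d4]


Parity bits: p1=1, p2=0, p3=1

1011010


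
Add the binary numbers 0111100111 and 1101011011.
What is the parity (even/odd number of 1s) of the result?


0111100111 = 487
1101011011 = 859
Sum = 1346 = 10101000010
1s count = 4

even parity (4 ones in 10101000010)


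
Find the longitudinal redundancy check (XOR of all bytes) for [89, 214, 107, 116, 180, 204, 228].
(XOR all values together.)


XOR chain: 89 ^ 214 ^ 107 ^ 116 ^ 180 ^ 204 ^ 228 = 12

12


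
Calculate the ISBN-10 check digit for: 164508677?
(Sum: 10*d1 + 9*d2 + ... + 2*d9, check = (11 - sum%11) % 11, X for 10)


Weighted sum: 230
230 mod 11 = 10

Check digit: 1


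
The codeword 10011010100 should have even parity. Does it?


Number of 1s: 5

No, parity error (5 ones)


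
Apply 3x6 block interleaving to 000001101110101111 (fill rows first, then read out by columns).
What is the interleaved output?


Matrix:
  000001
  101110
  101111
Read columns: 011000011011011101

011000011011011101


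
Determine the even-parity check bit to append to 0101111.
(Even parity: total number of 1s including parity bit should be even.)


Number of 1s in data: 5
Parity bit: 1

1


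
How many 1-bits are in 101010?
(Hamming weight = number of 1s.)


Counting 1s in 101010

3


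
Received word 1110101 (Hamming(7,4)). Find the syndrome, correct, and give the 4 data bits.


Syndrome = 2: error at position 2

Data: 1101 (corrected bit 2)


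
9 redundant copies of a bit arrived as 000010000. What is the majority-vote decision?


Ones: 1 out of 9
Threshold: 5

0 (1/9 voted 1)


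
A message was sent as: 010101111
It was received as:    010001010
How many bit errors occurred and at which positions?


XOR: 000100101

3 error(s) at position(s): 3, 6, 8


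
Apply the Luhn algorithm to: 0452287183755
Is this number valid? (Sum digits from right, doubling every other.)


Luhn sum = 62
62 mod 10 = 2

Invalid (Luhn sum mod 10 = 2)


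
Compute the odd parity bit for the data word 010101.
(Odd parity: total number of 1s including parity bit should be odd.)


Number of 1s in data: 3
Parity bit: 0

0


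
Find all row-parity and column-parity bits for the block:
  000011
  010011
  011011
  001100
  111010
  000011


Row parities: 010000
Column parities: 111110

Row P: 010000, Col P: 111110, Corner: 1


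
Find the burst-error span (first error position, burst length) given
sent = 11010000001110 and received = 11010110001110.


XOR: 00000110000000

Burst at position 5, length 2


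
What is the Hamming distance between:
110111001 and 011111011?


XOR: 101000010
Count of 1s: 3

3


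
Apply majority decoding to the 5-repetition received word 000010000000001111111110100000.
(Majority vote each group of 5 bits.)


Groups: 00001, 00000, 00001, 11111, 11101, 00000
Majority votes: 000110

000110


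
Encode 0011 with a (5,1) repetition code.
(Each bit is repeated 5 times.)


Each bit -> 5 copies

00000000001111111111


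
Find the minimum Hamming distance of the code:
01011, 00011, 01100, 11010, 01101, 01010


Comparing all pairs, minimum distance: 1
Can detect 0 errors, correct 0 errors

1


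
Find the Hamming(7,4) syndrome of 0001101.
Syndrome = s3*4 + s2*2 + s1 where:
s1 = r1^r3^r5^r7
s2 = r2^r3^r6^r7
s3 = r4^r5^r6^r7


s1=0, s2=1, s3=1

Syndrome = 6 (error at position 6)


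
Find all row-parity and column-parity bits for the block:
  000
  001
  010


Row parities: 011
Column parities: 011

Row P: 011, Col P: 011, Corner: 0


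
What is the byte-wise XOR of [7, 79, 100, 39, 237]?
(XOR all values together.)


XOR chain: 7 ^ 79 ^ 100 ^ 39 ^ 237 = 230

230


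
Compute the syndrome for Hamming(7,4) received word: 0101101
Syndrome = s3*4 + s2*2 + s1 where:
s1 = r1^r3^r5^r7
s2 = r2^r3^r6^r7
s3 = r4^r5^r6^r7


s1=0, s2=0, s3=1

Syndrome = 4 (error at position 4)


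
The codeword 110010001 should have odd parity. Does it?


Number of 1s: 4

No, parity error (4 ones)


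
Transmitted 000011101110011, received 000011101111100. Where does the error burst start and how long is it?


XOR: 000000000001111

Burst at position 11, length 4


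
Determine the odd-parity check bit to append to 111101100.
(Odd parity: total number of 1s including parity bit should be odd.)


Number of 1s in data: 6
Parity bit: 1

1


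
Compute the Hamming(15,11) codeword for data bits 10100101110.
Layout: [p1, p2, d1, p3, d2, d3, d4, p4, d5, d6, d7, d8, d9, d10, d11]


Parity bits: p1=0, p2=0, p3=0, p4=0

001001000101110


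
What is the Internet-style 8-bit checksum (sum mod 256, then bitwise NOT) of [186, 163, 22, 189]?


Sum = 560 mod 256 = 48
Complement = 207

207


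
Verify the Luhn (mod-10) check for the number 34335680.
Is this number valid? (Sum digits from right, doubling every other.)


Luhn sum = 33
33 mod 10 = 3

Invalid (Luhn sum mod 10 = 3)


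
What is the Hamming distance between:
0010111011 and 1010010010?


XOR: 1000101001
Count of 1s: 4

4


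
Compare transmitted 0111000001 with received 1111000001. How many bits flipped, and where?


XOR: 1000000000

1 error(s) at position(s): 0


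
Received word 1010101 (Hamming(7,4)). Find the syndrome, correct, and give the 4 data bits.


Syndrome = 0: no error detected

Data: 1101 (no errors)


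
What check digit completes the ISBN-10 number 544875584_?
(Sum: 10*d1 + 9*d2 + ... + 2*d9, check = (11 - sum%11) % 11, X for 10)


Weighted sum: 293
293 mod 11 = 7

Check digit: 4


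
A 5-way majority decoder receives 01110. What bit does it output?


Ones: 3 out of 5
Threshold: 3

1 (3/5 voted 1)


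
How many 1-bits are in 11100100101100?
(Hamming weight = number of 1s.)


Counting 1s in 11100100101100

7


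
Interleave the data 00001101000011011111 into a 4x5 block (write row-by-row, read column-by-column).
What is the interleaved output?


Matrix:
  00001
  10100
  00110
  11111
Read columns: 01010001011100111001

01010001011100111001


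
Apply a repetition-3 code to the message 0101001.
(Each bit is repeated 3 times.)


Each bit -> 3 copies

000111000111000000111


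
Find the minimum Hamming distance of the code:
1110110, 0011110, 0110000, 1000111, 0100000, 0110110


Comparing all pairs, minimum distance: 1
Can detect 0 errors, correct 0 errors

1


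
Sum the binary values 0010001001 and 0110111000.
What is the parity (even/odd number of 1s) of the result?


0010001001 = 137
0110111000 = 440
Sum = 577 = 1001000001
1s count = 3

odd parity (3 ones in 1001000001)


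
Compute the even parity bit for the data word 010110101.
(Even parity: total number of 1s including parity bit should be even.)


Number of 1s in data: 5
Parity bit: 1

1


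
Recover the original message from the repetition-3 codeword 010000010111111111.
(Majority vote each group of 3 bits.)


Groups: 010, 000, 010, 111, 111, 111
Majority votes: 000111

000111


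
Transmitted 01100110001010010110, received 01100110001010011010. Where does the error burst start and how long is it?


XOR: 00000000000000001100

Burst at position 16, length 2


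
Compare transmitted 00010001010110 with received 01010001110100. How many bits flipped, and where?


XOR: 01000000100010

3 error(s) at position(s): 1, 8, 12


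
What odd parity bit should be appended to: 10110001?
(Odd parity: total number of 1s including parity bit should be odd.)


Number of 1s in data: 4
Parity bit: 1

1


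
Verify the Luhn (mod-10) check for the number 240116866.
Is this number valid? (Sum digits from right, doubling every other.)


Luhn sum = 33
33 mod 10 = 3

Invalid (Luhn sum mod 10 = 3)


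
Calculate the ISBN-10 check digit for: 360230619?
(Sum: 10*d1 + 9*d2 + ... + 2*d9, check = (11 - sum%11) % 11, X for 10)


Weighted sum: 161
161 mod 11 = 7

Check digit: 4


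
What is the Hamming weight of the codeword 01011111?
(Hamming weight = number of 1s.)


Counting 1s in 01011111

6


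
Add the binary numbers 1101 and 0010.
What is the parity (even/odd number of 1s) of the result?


1101 = 13
0010 = 2
Sum = 15 = 1111
1s count = 4

even parity (4 ones in 1111)


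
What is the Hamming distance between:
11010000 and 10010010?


XOR: 01000010
Count of 1s: 2

2


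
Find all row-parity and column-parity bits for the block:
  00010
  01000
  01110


Row parities: 111
Column parities: 00100

Row P: 111, Col P: 00100, Corner: 1


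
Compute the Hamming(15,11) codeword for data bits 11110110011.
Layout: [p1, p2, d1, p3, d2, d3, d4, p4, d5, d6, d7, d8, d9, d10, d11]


Parity bits: p1=1, p2=1, p3=1, p4=0

111111100110011


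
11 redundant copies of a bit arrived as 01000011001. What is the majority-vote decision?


Ones: 4 out of 11
Threshold: 6

0 (4/11 voted 1)


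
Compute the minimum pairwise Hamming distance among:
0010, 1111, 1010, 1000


Comparing all pairs, minimum distance: 1
Can detect 0 errors, correct 0 errors

1


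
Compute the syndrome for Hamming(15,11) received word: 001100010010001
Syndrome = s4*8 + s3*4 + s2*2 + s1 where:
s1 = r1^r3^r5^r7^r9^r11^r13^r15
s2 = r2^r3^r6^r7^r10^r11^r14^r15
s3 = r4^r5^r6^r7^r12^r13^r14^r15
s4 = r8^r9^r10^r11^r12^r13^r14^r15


s1=1, s2=1, s3=0, s4=1

Syndrome = 11 (error at position 11)
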